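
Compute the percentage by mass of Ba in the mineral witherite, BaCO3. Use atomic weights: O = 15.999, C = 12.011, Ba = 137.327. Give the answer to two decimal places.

M(BaCO3) = 197.335 g/mol.
Ba contributes 1 × 137.327 = 137.327 g per mole.
137.327/197.335 = 0.6959 → 69.59%.

69.59 mass %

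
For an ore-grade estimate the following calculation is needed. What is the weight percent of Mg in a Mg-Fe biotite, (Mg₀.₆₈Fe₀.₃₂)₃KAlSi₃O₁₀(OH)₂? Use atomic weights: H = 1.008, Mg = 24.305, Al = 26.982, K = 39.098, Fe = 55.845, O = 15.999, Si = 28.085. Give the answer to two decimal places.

Molar mass of (Mg₀.₆₈Fe₀.₃₂)₃KAlSi₃O₁₀(OH)₂: 2.04*24.305 + 0.96*55.845 + 1*39.098 + 1*26.982 + 3*28.085 + 12*15.999 + 2*1.008 = 447.532 g/mol.
Mass of Mg per formula unit: 2.04 × 24.305 = 49.582 g.
Weight fraction Mg = 49.582 / 447.532 = 0.1108.

11.08 weight percent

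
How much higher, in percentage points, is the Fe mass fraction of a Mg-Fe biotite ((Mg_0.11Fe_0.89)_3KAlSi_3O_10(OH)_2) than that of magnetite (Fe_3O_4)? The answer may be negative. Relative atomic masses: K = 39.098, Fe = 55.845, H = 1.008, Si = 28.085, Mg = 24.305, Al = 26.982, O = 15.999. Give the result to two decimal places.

Fe in (Mg_0.11Fe_0.89)_3KAlSi_3O_10(OH)_2: molar mass 501.466 g/mol; 2.67×55.845 = 149.106 g → 29.73 wt%.
Fe in Fe_3O_4: molar mass 231.531 g/mol; 3×55.845 = 167.535 g → 72.36 wt%.
Difference = 29.73 − 72.36 = -42.63 percentage points.

-42.63 percentage points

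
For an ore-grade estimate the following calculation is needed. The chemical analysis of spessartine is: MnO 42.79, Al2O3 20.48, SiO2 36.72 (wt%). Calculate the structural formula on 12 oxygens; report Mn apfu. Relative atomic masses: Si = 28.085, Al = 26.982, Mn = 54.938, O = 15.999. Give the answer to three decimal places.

2.981 Mn apfu

42.79 wt% MnO ÷ 70.937 g/mol = 0.60321 mol, giving 0.60321 Mn and 0.60321 O.
20.48 wt% Al2O3 ÷ 101.961 g/mol = 0.20086 mol, giving 0.40172 Al and 0.60258 O.
36.72 wt% SiO2 ÷ 60.083 g/mol = 0.61115 mol, giving 0.61115 Si and 1.22230 O.
Oxygen sums to 2.42809; scaling by 12/2.42809 = 4.94216 puts the formula on 12 O.
Mn: 0.60321 × 4.94216 = 2.981 atoms per formula unit.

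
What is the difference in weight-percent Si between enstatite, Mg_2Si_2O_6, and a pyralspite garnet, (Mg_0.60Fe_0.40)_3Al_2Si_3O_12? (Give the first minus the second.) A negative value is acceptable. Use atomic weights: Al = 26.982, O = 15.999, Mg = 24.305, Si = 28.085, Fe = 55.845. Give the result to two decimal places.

First mineral: 56.170 g Si in 200.774 g formula = 27.98 wt% Si.
Second mineral: 84.255 g Si in 440.970 g formula = 19.11 wt% Si.
27.98% − 19.11% gives a difference of 8.87 percentage points.

8.87 percentage points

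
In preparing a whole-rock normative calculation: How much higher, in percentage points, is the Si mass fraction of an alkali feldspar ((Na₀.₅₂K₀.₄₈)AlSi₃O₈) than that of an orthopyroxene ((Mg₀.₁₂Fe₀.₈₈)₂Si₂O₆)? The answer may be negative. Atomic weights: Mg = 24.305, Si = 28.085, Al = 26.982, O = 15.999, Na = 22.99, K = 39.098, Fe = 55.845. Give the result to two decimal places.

M((Na₀.₅₂K₀.₄₈)AlSi₃O₈) = 269.951 g/mol, so wt% Si = 84.255/269.951 × 100 = 31.21%.
M((Mg₀.₁₂Fe₀.₈₈)₂Si₂O₆) = 256.284 g/mol, so wt% Si = 56.170/256.284 × 100 = 21.92%.
31.21 − 21.92 = 9.29 pp.

9.29 percentage points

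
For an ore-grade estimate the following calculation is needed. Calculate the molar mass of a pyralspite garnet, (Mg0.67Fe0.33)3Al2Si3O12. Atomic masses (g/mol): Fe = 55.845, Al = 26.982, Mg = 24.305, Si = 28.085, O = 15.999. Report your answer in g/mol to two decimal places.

The formula mass is the sum 2.01·24.305 + 0.99·55.845 + 2·26.982 + 3·28.085 + 12·15.999.

434.35 g/mol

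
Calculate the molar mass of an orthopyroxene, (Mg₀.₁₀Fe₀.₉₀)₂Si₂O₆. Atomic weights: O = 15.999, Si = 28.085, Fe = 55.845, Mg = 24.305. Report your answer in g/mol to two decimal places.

257.55 g/mol

M = 0.20×24.305 + 1.80×55.845 + 2×28.085 + 6×15.999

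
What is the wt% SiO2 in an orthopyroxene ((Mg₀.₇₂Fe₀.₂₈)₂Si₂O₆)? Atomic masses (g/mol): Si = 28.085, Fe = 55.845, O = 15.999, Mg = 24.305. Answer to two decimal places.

Molar mass of (Mg₀.₇₂Fe₀.₂₈)₂Si₂O₆ = 1.44*24.305 + 0.56*55.845 + 2*28.085 + 6*15.999 = 218.436 g/mol.
Each formula unit contains 2 Si, equivalent to 2/1 = 2.0000 mol SiO2.
M(SiO2) = 1×28.085 + 2×15.999 = 60.083 g/mol.
Mass of SiO2 per formula unit = 2.0000 × 60.083 = 120.166 g.
SiO2 wt% = 120.166 / 218.436 × 100 = 55.01%.

55.01 wt%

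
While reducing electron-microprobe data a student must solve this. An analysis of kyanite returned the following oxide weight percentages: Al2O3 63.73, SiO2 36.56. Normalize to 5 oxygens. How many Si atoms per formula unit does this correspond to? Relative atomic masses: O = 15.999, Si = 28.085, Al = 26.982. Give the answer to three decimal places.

Al2O3: 63.73/101.961 = 0.62504 mol → 1.25008 mol Al, 1.87512 mol O.
SiO2: 36.56/60.083 = 0.60849 mol → 0.60849 mol Si, 1.21698 mol O.
Total oxygen = 3.09210 mol. Normalization factor = 5/3.09210 = 1.61702.
Si per 5 O = 0.60849 × 1.61702 = 0.984.

0.984 Si apfu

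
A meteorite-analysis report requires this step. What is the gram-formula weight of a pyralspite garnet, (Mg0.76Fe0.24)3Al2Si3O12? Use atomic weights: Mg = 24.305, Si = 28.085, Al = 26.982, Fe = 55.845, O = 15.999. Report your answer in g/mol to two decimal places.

Mg: 2.28 × 24.305 = 55.4154
Fe: 0.72 × 55.845 = 40.2084
Al: 2 × 26.982 = 53.9640
Si: 3 × 28.085 = 84.2550
O: 12 × 15.999 = 191.9880
Summing the contributions gives the formula mass.

425.83 g/mol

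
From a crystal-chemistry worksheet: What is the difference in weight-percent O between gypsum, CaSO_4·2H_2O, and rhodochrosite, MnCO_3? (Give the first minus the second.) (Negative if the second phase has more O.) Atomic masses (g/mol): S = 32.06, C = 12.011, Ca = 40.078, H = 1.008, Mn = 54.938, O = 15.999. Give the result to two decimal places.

14.00 percentage points

First mineral: 95.994 g O in 172.164 g formula = 55.76 wt% O.
Second mineral: 47.997 g O in 114.946 g formula = 41.76 wt% O.
55.76% − 41.76% gives a difference of 14.00 percentage points.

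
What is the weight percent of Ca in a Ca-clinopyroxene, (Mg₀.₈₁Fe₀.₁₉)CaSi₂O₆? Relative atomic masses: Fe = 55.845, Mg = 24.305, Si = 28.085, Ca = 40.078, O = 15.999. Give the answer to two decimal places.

18.01 mass %

Formula mass = 0.81·24.305 + 0.19·55.845 + 1·40.078 + 2·28.085 + 6·15.999 = 222.540 g/mol, of which 40.078 g is Ca.
So Ca makes up 40.078/222.540 = 0.1801 of the mass, i.e. 18.01%.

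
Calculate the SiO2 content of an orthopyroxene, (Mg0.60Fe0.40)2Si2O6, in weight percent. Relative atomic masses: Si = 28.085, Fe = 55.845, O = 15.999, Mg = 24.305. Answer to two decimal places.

53.17 wt%

Molar mass of (Mg0.60Fe0.40)2Si2O6 = 1.20·24.305 + 0.80·55.845 + 2·28.085 + 6·15.999 = 226.006 g/mol.
Each formula unit contains 2 Si, equivalent to 2/1 = 2.0000 mol SiO2.
M(SiO2) = 1×28.085 + 2×15.999 = 60.083 g/mol.
Mass of SiO2 per formula unit = 2.0000 × 60.083 = 120.166 g.
SiO2 wt% = 120.166 / 226.006 × 100 = 53.17%.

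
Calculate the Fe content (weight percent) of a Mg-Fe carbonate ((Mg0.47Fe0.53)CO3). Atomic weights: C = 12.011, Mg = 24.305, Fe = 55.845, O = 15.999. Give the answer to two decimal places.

29.30 weight percent

M((Mg0.47Fe0.53)CO3) = 101.029 g/mol.
Fe contributes 0.53 × 55.845 = 29.598 g per mole.
29.598/101.029 = 0.2930 → 29.30%.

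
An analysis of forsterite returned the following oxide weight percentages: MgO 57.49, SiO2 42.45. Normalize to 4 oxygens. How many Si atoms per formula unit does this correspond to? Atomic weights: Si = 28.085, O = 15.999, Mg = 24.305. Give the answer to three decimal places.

0.995 Si apfu

MgO (M=40.304): mol = 1.42641; Mg = 1.42641, O = 1.42641.
SiO2 (M=60.083): mol = 0.70652; Si = 0.70652, O = 1.41304.
ΣO = 2.83945; factor = 4/ΣO = 1.40872.
Si apfu = 0.70652 × 1.40872 = 0.995.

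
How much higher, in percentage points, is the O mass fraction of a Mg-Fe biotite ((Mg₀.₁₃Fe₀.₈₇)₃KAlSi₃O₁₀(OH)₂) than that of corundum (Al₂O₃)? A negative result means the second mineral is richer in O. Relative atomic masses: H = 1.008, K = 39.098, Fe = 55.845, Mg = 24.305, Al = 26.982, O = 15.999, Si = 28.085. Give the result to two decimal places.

O in (Mg₀.₁₃Fe₀.₈₇)₃KAlSi₃O₁₀(OH)₂: molar mass 499.573 g/mol; 12×15.999 = 191.988 g → 38.43 wt%.
O in Al₂O₃: molar mass 101.961 g/mol; 3×15.999 = 47.997 g → 47.07 wt%.
Difference = 38.43 − 47.07 = -8.64 percentage points.

-8.64 percentage points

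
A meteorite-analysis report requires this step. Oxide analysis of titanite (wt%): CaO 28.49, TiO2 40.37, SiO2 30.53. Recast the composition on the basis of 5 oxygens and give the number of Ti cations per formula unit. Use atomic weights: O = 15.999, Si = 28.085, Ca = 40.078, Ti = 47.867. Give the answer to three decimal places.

CaO (M=56.077): mol = 0.50805; Ca = 0.50805, O = 0.50805.
TiO2 (M=79.865): mol = 0.50548; Ti = 0.50548, O = 1.01096.
SiO2 (M=60.083): mol = 0.50813; Si = 0.50813, O = 1.01626.
ΣO = 2.53527; factor = 5/ΣO = 1.97218.
Ti apfu = 0.50548 × 1.97218 = 0.997.

0.997 Ti apfu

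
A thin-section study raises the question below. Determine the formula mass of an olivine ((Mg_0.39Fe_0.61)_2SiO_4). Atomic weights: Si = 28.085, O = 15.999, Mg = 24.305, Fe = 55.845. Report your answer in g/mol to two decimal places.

The formula mass is the sum 0.78×24.305 + 1.22×55.845 + 1×28.085 + 4×15.999.

179.17 g/mol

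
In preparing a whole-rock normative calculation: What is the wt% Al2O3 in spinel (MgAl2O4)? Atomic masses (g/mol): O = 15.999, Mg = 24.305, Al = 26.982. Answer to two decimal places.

Molar mass of MgAl2O4 = 1*24.305 + 2*26.982 + 4*15.999 = 142.265 g/mol.
Each formula unit contains 2 Al, equivalent to 2/2 = 1.0000 mol Al2O3.
M(Al2O3) = 2×26.982 + 3×15.999 = 101.961 g/mol.
Mass of Al2O3 per formula unit = 1.0000 × 101.961 = 101.961 g.
Al2O3 wt% = 101.961 / 142.265 × 100 = 71.67%.

71.67 wt%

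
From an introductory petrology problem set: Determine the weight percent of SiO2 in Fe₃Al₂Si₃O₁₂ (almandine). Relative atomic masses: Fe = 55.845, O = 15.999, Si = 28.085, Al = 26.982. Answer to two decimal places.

36.21 wt%

Formula mass = 497.742 g/mol.
3 Si → 3.0000 mol SiO2 per formula unit; M(SiO2) = 60.083, so SiO2 mass = 180.249 g.
180.249/497.742 × 100 = 36.21 wt%.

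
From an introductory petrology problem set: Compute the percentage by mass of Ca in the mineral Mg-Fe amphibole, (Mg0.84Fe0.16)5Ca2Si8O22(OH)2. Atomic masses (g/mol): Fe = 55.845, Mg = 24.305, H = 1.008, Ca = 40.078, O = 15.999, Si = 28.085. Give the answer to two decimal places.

Molar mass of (Mg0.84Fe0.16)5Ca2Si8O22(OH)2: 4.20×24.305 + 0.80×55.845 + 2×40.078 + 8×28.085 + 24×15.999 + 2×1.008 = 837.585 g/mol.
Mass of Ca per formula unit: 2 × 40.078 = 80.156 g.
Weight fraction Ca = 80.156 / 837.585 = 0.0957.

9.57 wt%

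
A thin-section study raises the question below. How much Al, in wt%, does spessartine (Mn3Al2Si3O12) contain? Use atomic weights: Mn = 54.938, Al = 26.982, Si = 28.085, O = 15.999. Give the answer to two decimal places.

10.90 wt%

Formula mass = 3*54.938 + 2*26.982 + 3*28.085 + 12*15.999 = 495.021 g/mol, of which 53.964 g is Al.
So Al makes up 53.964/495.021 = 0.1090 of the mass, i.e. 10.90%.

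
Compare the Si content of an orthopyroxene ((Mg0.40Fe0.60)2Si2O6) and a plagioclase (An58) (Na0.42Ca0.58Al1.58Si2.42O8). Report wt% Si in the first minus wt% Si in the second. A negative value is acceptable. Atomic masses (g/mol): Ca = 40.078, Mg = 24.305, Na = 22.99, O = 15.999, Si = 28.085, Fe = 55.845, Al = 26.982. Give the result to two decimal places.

-1.49 percentage points

First mineral: 56.170 g Si in 238.622 g formula = 23.54 wt% Si.
Second mineral: 67.966 g Si in 271.490 g formula = 25.03 wt% Si.
23.54% − 25.03% gives a difference of -1.49 percentage points.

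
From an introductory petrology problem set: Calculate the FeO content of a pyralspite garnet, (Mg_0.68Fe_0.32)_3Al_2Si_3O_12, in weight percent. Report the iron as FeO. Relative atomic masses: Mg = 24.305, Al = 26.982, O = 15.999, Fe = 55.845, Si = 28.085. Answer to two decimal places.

Molar mass of (Mg_0.68Fe_0.32)_3Al_2Si_3O_12 = 2.04·24.305 + 0.96·55.845 + 2·26.982 + 3·28.085 + 12·15.999 = 433.400 g/mol.
Each formula unit contains 0.96 Fe, equivalent to 0.96/1 = 0.9600 mol FeO.
M(FeO) = 1×55.845 + 1×15.999 = 71.844 g/mol.
Mass of FeO per formula unit = 0.9600 × 71.844 = 68.970 g.
FeO wt% = 68.970 / 433.400 × 100 = 15.91%.

15.91 wt%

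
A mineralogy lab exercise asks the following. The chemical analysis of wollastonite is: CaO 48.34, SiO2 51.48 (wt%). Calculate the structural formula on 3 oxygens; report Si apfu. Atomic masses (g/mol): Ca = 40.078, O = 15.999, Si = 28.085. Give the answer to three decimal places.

0.998 Si apfu

CaO (M=56.077): mol = 0.86203; Ca = 0.86203, O = 0.86203.
SiO2 (M=60.083): mol = 0.85681; Si = 0.85681, O = 1.71362.
ΣO = 2.57565; factor = 3/ΣO = 1.16475.
Si apfu = 0.85681 × 1.16475 = 0.998.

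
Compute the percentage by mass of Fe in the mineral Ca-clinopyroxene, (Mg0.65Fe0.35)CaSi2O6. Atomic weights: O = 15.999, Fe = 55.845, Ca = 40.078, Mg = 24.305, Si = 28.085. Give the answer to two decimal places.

8.59 mass %

Molar mass of (Mg0.65Fe0.35)CaSi2O6: 0.65*24.305 + 0.35*55.845 + 1*40.078 + 2*28.085 + 6*15.999 = 227.586 g/mol.
Mass of Fe per formula unit: 0.35 × 55.845 = 19.546 g.
Weight fraction Fe = 19.546 / 227.586 = 0.0859.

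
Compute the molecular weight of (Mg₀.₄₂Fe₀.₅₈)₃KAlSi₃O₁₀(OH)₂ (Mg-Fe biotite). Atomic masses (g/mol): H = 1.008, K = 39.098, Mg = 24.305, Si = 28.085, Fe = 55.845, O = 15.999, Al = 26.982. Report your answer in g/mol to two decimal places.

472.13 g/mol

M = 1.26*24.305 + 1.74*55.845 + 1*39.098 + 1*26.982 + 3*28.085 + 12*15.999 + 2*1.008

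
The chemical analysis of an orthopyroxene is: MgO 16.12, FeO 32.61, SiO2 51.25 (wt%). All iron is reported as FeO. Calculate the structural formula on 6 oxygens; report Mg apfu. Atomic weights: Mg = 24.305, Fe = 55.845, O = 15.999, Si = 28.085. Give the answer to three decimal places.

MgO (M=40.304): mol = 0.39996; Mg = 0.39996, O = 0.39996.
FeO (M=71.844): mol = 0.45390; Fe = 0.45390, O = 0.45390.
SiO2 (M=60.083): mol = 0.85299; Si = 0.85299, O = 1.70598.
ΣO = 2.55984; factor = 6/ΣO = 2.34390.
Mg apfu = 0.39996 × 2.34390 = 0.937.

0.937 Mg apfu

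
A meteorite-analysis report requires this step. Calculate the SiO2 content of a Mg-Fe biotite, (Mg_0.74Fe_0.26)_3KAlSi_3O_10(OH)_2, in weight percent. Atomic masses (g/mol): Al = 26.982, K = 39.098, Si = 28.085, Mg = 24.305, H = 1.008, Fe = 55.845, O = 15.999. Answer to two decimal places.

Formula mass = 441.855 g/mol.
3 Si → 3.0000 mol SiO2 per formula unit; M(SiO2) = 60.083, so SiO2 mass = 180.249 g.
180.249/441.855 × 100 = 40.79 wt%.

40.79 wt%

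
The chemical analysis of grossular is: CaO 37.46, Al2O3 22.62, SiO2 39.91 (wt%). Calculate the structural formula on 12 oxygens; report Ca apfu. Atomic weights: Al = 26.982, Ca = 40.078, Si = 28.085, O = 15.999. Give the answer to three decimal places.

CaO (M=56.077): mol = 0.66801; Ca = 0.66801, O = 0.66801.
Al2O3 (M=101.961): mol = 0.22185; Al = 0.44370, O = 0.66555.
SiO2 (M=60.083): mol = 0.66425; Si = 0.66425, O = 1.32850.
ΣO = 2.66206; factor = 12/ΣO = 4.50779.
Ca apfu = 0.66801 × 4.50779 = 3.011.

3.011 Ca apfu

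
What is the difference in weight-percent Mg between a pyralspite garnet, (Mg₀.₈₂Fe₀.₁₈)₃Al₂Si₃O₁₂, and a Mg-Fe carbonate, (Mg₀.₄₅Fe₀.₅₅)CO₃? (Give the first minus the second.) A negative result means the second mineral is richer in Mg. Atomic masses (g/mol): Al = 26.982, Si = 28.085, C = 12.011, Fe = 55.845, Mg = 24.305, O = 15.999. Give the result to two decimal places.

Mg in (Mg₀.₈₂Fe₀.₁₈)₃Al₂Si₃O₁₂: molar mass 420.154 g/mol; 2.46×24.305 = 59.790 g → 14.23 wt%.
Mg in (Mg₀.₄₅Fe₀.₅₅)CO₃: molar mass 101.660 g/mol; 0.45×24.305 = 10.937 g → 10.76 wt%.
Difference = 14.23 − 10.76 = 3.47 percentage points.

3.47 percentage points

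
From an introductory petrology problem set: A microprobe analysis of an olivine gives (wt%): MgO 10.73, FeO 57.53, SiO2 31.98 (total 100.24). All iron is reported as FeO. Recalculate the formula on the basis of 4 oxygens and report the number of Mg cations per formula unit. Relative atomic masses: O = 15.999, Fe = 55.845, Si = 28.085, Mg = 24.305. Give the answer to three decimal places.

10.73 wt% MgO ÷ 40.304 g/mol = 0.26623 mol, giving 0.26623 Mg and 0.26623 O.
57.53 wt% FeO ÷ 71.844 g/mol = 0.80076 mol, giving 0.80076 Fe and 0.80076 O.
31.98 wt% SiO2 ÷ 60.083 g/mol = 0.53226 mol, giving 0.53226 Si and 1.06452 O.
Oxygen sums to 2.13151; scaling by 4/2.13151 = 1.87660 puts the formula on 4 O.
Mg: 0.26623 × 1.87660 = 0.500 atoms per formula unit.

0.500 Mg apfu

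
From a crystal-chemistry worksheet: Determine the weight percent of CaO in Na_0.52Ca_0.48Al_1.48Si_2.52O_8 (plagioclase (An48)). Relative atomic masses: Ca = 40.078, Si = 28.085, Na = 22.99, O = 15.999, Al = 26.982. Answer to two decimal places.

M(Na_0.52Ca_0.48Al_1.48Si_2.52O_8) = 269.892 g/mol; M(CaO) = 56.077 g/mol.
Moles CaO per formula unit = 0.48 Ca ÷ 1 = 0.4800.
CaO fraction = (0.4800 × 56.077) / 269.892 = 26.917/269.892 = 0.0997.

9.97 wt%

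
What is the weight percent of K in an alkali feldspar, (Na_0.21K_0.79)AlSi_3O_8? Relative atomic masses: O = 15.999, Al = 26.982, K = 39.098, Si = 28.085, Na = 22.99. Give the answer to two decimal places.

Molar mass of (Na_0.21K_0.79)AlSi_3O_8: 0.21·22.99 + 0.79·39.098 + 1·26.982 + 3·28.085 + 8·15.999 = 274.944 g/mol.
Mass of K per formula unit: 0.79 × 39.098 = 30.887 g.
Weight fraction K = 30.887 / 274.944 = 0.1123.

11.23 wt%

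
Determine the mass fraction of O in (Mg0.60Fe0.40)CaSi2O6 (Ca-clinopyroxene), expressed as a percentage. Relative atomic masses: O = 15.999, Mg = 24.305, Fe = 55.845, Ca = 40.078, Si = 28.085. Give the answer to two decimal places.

M((Mg0.60Fe0.40)CaSi2O6) = 229.163 g/mol.
O contributes 6 × 15.999 = 95.994 g per mole.
95.994/229.163 = 0.4189 → 41.89%.

41.89 weight percent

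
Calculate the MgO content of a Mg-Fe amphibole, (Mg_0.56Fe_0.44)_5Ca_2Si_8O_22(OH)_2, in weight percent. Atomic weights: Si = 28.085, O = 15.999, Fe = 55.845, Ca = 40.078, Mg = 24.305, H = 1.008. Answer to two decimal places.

12.80 wt%

M((Mg_0.56Fe_0.44)_5Ca_2Si_8O_22(OH)_2) = 881.741 g/mol; M(MgO) = 40.304 g/mol.
Moles MgO per formula unit = 2.80 Mg ÷ 1 = 2.8000.
MgO fraction = (2.8000 × 40.304) / 881.741 = 112.851/881.741 = 0.1280.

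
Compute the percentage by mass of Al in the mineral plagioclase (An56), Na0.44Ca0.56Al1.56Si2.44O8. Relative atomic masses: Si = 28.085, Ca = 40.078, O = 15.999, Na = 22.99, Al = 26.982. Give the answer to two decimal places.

15.52 weight percent

Molar mass of Na0.44Ca0.56Al1.56Si2.44O8: 0.44×22.99 + 0.56×40.078 + 1.56×26.982 + 2.44×28.085 + 8×15.999 = 271.171 g/mol.
Mass of Al per formula unit: 1.56 × 26.982 = 42.092 g.
Weight fraction Al = 42.092 / 271.171 = 0.1552.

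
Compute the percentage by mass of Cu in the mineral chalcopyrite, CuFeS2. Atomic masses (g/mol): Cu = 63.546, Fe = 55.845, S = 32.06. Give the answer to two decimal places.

Formula mass = 1×63.546 + 1×55.845 + 2×32.06 = 183.511 g/mol, of which 63.546 g is Cu.
So Cu makes up 63.546/183.511 = 0.3463 of the mass, i.e. 34.63%.

34.63 mass %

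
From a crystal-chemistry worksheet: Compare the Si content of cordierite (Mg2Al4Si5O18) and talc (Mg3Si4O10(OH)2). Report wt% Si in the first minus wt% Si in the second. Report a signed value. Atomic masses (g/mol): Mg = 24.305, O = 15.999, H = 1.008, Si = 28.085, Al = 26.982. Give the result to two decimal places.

M(Mg2Al4Si5O18) = 584.945 g/mol, so wt% Si = 140.425/584.945 × 100 = 24.01%.
M(Mg3Si4O10(OH)2) = 379.259 g/mol, so wt% Si = 112.340/379.259 × 100 = 29.62%.
24.01 − 29.62 = -5.61 pp.

-5.61 percentage points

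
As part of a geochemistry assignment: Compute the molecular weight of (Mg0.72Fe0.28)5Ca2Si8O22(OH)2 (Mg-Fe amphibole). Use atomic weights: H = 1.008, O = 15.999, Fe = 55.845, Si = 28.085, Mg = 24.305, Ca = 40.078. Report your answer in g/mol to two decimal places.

856.51 g/mol

Mg: 3.60 × 24.305 = 87.4980
Fe: 1.40 × 55.845 = 78.1830
Ca: 2 × 40.078 = 80.1560
Si: 8 × 28.085 = 224.6800
O: 24 × 15.999 = 383.9760
H: 2 × 1.008 = 2.0160
Summing the contributions gives the formula mass.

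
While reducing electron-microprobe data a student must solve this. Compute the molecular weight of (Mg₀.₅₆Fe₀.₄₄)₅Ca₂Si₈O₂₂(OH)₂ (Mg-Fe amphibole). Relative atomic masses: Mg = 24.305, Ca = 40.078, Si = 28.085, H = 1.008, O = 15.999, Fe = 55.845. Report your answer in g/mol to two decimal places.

881.74 g/mol

The formula mass is the sum 2.80(24.305) + 2.20(55.845) + 2(40.078) + 8(28.085) + 24(15.999) + 2(1.008).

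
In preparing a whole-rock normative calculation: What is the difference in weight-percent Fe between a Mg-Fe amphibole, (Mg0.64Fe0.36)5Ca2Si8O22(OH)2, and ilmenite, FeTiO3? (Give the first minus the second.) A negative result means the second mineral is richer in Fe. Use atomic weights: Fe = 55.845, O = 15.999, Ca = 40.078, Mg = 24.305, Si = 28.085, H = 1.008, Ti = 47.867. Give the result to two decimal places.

Fe in (Mg0.64Fe0.36)5Ca2Si8O22(OH)2: molar mass 869.125 g/mol; 1.80×55.845 = 100.521 g → 11.57 wt%.
Fe in FeTiO3: molar mass 151.709 g/mol; 1×55.845 = 55.845 g → 36.81 wt%.
Difference = 11.57 − 36.81 = -25.24 percentage points.

-25.24 percentage points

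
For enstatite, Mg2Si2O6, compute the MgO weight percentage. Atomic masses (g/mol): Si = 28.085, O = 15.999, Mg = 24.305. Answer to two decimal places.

40.15 wt%

M(Mg2Si2O6) = 200.774 g/mol; M(MgO) = 40.304 g/mol.
Moles MgO per formula unit = 2 Mg ÷ 1 = 2.0000.
MgO fraction = (2.0000 × 40.304) / 200.774 = 80.608/200.774 = 0.4015.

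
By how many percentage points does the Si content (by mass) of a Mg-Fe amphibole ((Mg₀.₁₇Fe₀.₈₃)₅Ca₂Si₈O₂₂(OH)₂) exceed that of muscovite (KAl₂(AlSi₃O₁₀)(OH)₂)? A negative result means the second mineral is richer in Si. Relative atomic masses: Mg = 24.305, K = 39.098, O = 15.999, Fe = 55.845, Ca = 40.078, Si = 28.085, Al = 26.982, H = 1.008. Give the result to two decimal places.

2.67 percentage points

Si in (Mg₀.₁₇Fe₀.₈₃)₅Ca₂Si₈O₂₂(OH)₂: molar mass 943.244 g/mol; 8×28.085 = 224.680 g → 23.82 wt%.
Si in KAl₂(AlSi₃O₁₀)(OH)₂: molar mass 398.303 g/mol; 3×28.085 = 84.255 g → 21.15 wt%.
Difference = 23.82 − 21.15 = 2.67 percentage points.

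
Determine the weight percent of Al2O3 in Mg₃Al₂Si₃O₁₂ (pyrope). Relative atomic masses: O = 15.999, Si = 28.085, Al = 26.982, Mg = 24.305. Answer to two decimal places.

Molar mass of Mg₃Al₂Si₃O₁₂ = 3×24.305 + 2×26.982 + 3×28.085 + 12×15.999 = 403.122 g/mol.
Each formula unit contains 2 Al, equivalent to 2/2 = 1.0000 mol Al2O3.
M(Al2O3) = 2×26.982 + 3×15.999 = 101.961 g/mol.
Mass of Al2O3 per formula unit = 1.0000 × 101.961 = 101.961 g.
Al2O3 wt% = 101.961 / 403.122 × 100 = 25.29%.

25.29 wt%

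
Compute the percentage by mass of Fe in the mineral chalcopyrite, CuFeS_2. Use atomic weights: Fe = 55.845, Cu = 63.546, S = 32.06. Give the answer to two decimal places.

Molar mass of CuFeS_2: 1·63.546 + 1·55.845 + 2·32.06 = 183.511 g/mol.
Mass of Fe per formula unit: 1 × 55.845 = 55.845 g.
Weight fraction Fe = 55.845 / 183.511 = 0.3043.

30.43 wt%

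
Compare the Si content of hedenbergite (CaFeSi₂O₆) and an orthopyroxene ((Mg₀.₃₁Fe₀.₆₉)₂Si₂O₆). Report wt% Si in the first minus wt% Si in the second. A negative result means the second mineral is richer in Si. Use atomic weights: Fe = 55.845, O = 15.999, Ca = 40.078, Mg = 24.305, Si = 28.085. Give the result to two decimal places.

-0.35 percentage points

M(CaFeSi₂O₆) = 248.087 g/mol, so wt% Si = 56.170/248.087 × 100 = 22.64%.
M((Mg₀.₃₁Fe₀.₆₉)₂Si₂O₆) = 244.299 g/mol, so wt% Si = 56.170/244.299 × 100 = 22.99%.
22.64 − 22.99 = -0.35 pp.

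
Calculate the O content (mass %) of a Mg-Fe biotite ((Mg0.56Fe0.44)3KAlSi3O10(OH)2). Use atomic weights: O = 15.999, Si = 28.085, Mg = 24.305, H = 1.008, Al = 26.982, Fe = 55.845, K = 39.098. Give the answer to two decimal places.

41.84 mass %

Formula mass = 1.68×24.305 + 1.32×55.845 + 1×39.098 + 1×26.982 + 3×28.085 + 12×15.999 + 2×1.008 = 458.887 g/mol, of which 191.988 g is O.
So O makes up 191.988/458.887 = 0.4184 of the mass, i.e. 41.84%.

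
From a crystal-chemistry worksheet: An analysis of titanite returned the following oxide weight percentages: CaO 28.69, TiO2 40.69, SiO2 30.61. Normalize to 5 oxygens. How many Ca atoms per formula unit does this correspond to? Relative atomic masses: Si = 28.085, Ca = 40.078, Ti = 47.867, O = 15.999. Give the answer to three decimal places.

1.003 Ca apfu

CaO: 28.69/56.077 = 0.51162 mol → 0.51162 mol Ca, 0.51162 mol O.
TiO2: 40.69/79.865 = 0.50948 mol → 0.50948 mol Ti, 1.01896 mol O.
SiO2: 30.61/60.083 = 0.50946 mol → 0.50946 mol Si, 1.01892 mol O.
Total oxygen = 2.54950 mol. Normalization factor = 5/2.54950 = 1.96117.
Ca per 5 O = 0.51162 × 1.96117 = 1.003.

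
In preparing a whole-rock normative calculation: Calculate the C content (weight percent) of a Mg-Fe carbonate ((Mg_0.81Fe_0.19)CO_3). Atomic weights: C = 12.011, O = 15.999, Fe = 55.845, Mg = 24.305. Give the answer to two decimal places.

13.30 weight percent

Molar mass of (Mg_0.81Fe_0.19)CO_3: 0.81·24.305 + 0.19·55.845 + 1·12.011 + 3·15.999 = 90.306 g/mol.
Mass of C per formula unit: 1 × 12.011 = 12.011 g.
Weight fraction C = 12.011 / 90.306 = 0.1330.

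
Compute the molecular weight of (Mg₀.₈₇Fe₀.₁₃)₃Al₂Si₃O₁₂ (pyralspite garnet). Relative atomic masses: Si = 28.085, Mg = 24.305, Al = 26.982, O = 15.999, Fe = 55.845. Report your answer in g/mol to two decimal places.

M = 2.61·24.305 + 0.39·55.845 + 2·26.982 + 3·28.085 + 12·15.999

415.42 g/mol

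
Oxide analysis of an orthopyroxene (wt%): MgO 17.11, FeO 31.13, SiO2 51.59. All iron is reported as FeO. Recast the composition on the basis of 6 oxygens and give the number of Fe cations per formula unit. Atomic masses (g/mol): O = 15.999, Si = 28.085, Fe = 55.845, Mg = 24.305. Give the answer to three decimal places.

MgO (M=40.304): mol = 0.42452; Mg = 0.42452, O = 0.42452.
FeO (M=71.844): mol = 0.43330; Fe = 0.43330, O = 0.43330.
SiO2 (M=60.083): mol = 0.85865; Si = 0.85865, O = 1.71730.
ΣO = 2.57512; factor = 6/ΣO = 2.32999.
Fe apfu = 0.43330 × 2.32999 = 1.010.

1.010 Fe apfu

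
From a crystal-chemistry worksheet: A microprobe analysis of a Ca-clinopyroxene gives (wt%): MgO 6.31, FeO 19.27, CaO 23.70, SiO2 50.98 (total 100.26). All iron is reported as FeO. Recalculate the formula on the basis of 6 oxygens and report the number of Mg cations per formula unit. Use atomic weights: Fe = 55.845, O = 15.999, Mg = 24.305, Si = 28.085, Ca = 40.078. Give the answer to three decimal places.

0.369 Mg apfu

MgO (M=40.304): mol = 0.15656; Mg = 0.15656, O = 0.15656.
FeO (M=71.844): mol = 0.26822; Fe = 0.26822, O = 0.26822.
CaO (M=56.077): mol = 0.42263; Ca = 0.42263, O = 0.42263.
SiO2 (M=60.083): mol = 0.84849; Si = 0.84849, O = 1.69698.
ΣO = 2.54439; factor = 6/ΣO = 2.35813.
Mg apfu = 0.15656 × 2.35813 = 0.369.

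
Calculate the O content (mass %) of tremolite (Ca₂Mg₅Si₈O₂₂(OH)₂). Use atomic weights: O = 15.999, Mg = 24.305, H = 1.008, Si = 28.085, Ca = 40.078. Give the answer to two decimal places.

47.27 mass %

M(Ca₂Mg₅Si₈O₂₂(OH)₂) = 812.353 g/mol.
O contributes 24 × 15.999 = 383.976 g per mole.
383.976/812.353 = 0.4727 → 47.27%.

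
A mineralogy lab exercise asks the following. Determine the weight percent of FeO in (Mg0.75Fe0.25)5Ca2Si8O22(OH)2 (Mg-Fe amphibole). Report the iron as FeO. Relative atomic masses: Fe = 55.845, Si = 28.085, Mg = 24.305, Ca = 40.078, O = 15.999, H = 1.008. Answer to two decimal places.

Molar mass of (Mg0.75Fe0.25)5Ca2Si8O22(OH)2 = 3.75·24.305 + 1.25·55.845 + 2·40.078 + 8·28.085 + 24·15.999 + 2·1.008 = 851.778 g/mol.
Each formula unit contains 1.25 Fe, equivalent to 1.25/1 = 1.2500 mol FeO.
M(FeO) = 1×55.845 + 1×15.999 = 71.844 g/mol.
Mass of FeO per formula unit = 1.2500 × 71.844 = 89.805 g.
FeO wt% = 89.805 / 851.778 × 100 = 10.54%.

10.54 wt%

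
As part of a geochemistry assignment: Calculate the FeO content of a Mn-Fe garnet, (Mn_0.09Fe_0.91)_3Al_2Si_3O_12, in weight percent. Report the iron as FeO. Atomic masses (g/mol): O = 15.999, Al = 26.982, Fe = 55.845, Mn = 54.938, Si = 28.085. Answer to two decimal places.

Formula mass = 497.497 g/mol.
2.73 Fe → 2.7300 mol FeO per formula unit; M(FeO) = 71.844, so FeO mass = 196.134 g.
196.134/497.497 × 100 = 39.42 wt%.

39.42 wt%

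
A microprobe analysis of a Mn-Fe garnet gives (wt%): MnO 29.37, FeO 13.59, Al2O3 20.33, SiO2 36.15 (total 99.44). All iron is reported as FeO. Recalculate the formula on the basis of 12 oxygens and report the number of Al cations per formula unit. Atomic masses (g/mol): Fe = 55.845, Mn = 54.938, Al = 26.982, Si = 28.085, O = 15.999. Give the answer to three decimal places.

1.990 Al apfu

29.37 wt% MnO ÷ 70.937 g/mol = 0.41403 mol, giving 0.41403 Mn and 0.41403 O.
13.59 wt% FeO ÷ 71.844 g/mol = 0.18916 mol, giving 0.18916 Fe and 0.18916 O.
20.33 wt% Al2O3 ÷ 101.961 g/mol = 0.19939 mol, giving 0.39878 Al and 0.59817 O.
36.15 wt% SiO2 ÷ 60.083 g/mol = 0.60167 mol, giving 0.60167 Si and 1.20334 O.
Oxygen sums to 2.40470; scaling by 12/2.40470 = 4.99023 puts the formula on 12 O.
Al: 0.39878 × 4.99023 = 1.990 atoms per formula unit.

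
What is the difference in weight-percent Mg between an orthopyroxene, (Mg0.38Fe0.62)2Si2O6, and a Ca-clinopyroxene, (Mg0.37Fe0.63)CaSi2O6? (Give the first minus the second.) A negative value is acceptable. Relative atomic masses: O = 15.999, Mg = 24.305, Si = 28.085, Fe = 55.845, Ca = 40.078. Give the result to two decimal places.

Mg in (Mg0.38Fe0.62)2Si2O6: molar mass 239.884 g/mol; 0.76×24.305 = 18.472 g → 7.70 wt%.
Mg in (Mg0.37Fe0.63)CaSi2O6: molar mass 236.417 g/mol; 0.37×24.305 = 8.993 g → 3.80 wt%.
Difference = 7.70 − 3.80 = 3.90 percentage points.

3.90 percentage points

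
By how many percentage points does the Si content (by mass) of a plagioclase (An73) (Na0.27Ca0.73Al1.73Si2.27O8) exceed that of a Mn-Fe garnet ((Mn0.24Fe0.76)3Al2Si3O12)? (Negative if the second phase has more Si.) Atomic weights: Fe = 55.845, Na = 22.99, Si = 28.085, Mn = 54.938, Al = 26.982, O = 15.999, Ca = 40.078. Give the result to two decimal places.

6.33 percentage points

M(Na0.27Ca0.73Al1.73Si2.27O8) = 273.888 g/mol, so wt% Si = 63.753/273.888 × 100 = 23.28%.
M((Mn0.24Fe0.76)3Al2Si3O12) = 497.089 g/mol, so wt% Si = 84.255/497.089 × 100 = 16.95%.
23.28 − 16.95 = 6.33 pp.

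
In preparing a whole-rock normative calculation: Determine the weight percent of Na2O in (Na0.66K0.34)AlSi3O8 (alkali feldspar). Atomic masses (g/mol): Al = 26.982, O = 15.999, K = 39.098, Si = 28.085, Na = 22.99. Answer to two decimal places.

M((Na0.66K0.34)AlSi3O8) = 267.696 g/mol; M(Na2O) = 61.979 g/mol.
Moles Na2O per formula unit = 0.66 Na ÷ 2 = 0.3300.
Na2O fraction = (0.3300 × 61.979) / 267.696 = 20.453/267.696 = 0.0764.

7.64 wt%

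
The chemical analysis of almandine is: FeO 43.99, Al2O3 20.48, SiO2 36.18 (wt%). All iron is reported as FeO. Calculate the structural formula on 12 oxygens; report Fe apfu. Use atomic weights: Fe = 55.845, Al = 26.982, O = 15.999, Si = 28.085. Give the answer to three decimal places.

FeO: 43.99/71.844 = 0.61230 mol → 0.61230 mol Fe, 0.61230 mol O.
Al2O3: 20.48/101.961 = 0.20086 mol → 0.40172 mol Al, 0.60258 mol O.
SiO2: 36.18/60.083 = 0.60217 mol → 0.60217 mol Si, 1.20434 mol O.
Total oxygen = 2.41922 mol. Normalization factor = 12/2.41922 = 4.96028.
Fe per 12 O = 0.61230 × 4.96028 = 3.037.

3.037 Fe apfu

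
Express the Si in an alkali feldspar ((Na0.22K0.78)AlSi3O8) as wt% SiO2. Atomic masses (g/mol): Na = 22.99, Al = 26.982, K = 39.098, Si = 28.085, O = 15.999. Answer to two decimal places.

Molar mass of (Na0.22K0.78)AlSi3O8 = 0.22×22.99 + 0.78×39.098 + 1×26.982 + 3×28.085 + 8×15.999 = 274.783 g/mol.
Each formula unit contains 3 Si, equivalent to 3/1 = 3.0000 mol SiO2.
M(SiO2) = 1×28.085 + 2×15.999 = 60.083 g/mol.
Mass of SiO2 per formula unit = 3.0000 × 60.083 = 180.249 g.
SiO2 wt% = 180.249 / 274.783 × 100 = 65.60%.

65.60 wt%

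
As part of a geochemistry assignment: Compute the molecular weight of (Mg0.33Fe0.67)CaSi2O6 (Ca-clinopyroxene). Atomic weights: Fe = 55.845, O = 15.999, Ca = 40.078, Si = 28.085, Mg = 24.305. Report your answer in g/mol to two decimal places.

M = 0.33·24.305 + 0.67·55.845 + 1·40.078 + 2·28.085 + 6·15.999

237.68 g/mol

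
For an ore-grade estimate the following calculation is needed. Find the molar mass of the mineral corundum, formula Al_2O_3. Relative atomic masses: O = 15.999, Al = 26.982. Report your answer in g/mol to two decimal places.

M = 2*26.982 + 3*15.999

101.96 g/mol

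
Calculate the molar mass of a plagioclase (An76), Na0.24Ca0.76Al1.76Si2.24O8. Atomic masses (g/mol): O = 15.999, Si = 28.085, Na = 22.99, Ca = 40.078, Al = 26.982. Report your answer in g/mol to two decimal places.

274.37 g/mol

M = 0.24×22.99 + 0.76×40.078 + 1.76×26.982 + 2.24×28.085 + 8×15.999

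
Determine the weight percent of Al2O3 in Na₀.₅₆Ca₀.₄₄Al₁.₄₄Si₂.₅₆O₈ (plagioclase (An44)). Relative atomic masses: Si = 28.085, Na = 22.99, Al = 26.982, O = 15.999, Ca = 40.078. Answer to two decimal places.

M(Na₀.₅₆Ca₀.₄₄Al₁.₄₄Si₂.₅₆O₈) = 269.252 g/mol; M(Al2O3) = 101.961 g/mol.
Moles Al2O3 per formula unit = 1.44 Al ÷ 2 = 0.7200.
Al2O3 fraction = (0.7200 × 101.961) / 269.252 = 73.412/269.252 = 0.2727.

27.27 wt%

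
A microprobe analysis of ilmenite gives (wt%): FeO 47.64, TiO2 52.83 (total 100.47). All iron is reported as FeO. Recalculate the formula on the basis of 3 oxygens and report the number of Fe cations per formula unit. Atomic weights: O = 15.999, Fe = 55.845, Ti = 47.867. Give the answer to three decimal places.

FeO (M=71.844): mol = 0.66310; Fe = 0.66310, O = 0.66310.
TiO2 (M=79.865): mol = 0.66149; Ti = 0.66149, O = 1.32298.
ΣO = 1.98608; factor = 3/ΣO = 1.51051.
Fe apfu = 0.66310 × 1.51051 = 1.002.

1.002 Fe apfu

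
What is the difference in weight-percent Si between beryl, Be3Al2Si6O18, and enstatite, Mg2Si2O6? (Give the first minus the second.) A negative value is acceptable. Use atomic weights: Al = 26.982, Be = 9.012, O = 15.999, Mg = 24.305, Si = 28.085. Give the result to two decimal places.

First mineral: 168.510 g Si in 537.492 g formula = 31.35 wt% Si.
Second mineral: 56.170 g Si in 200.774 g formula = 27.98 wt% Si.
31.35% − 27.98% gives a difference of 3.37 percentage points.

3.37 percentage points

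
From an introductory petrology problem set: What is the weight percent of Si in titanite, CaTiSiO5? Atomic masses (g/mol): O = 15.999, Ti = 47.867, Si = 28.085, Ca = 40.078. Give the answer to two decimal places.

14.33 mass %

M(CaTiSiO5) = 196.025 g/mol.
Si contributes 1 × 28.085 = 28.085 g per mole.
28.085/196.025 = 0.1433 → 14.33%.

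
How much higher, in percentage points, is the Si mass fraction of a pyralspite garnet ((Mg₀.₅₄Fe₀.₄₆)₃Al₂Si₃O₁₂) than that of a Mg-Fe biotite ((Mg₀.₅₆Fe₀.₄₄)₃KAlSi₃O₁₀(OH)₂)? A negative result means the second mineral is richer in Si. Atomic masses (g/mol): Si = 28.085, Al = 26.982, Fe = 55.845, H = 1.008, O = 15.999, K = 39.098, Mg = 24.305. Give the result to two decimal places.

First mineral: 84.255 g Si in 446.647 g formula = 18.86 wt% Si.
Second mineral: 84.255 g Si in 458.887 g formula = 18.36 wt% Si.
18.86% − 18.36% gives a difference of 0.50 percentage points.

0.50 percentage points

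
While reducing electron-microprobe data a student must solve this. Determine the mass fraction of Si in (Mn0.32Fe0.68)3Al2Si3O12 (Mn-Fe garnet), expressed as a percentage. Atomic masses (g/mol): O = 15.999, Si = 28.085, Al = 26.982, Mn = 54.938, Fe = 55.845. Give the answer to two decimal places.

16.96 weight percent

Molar mass of (Mn0.32Fe0.68)3Al2Si3O12: 0.96·54.938 + 2.04·55.845 + 2·26.982 + 3·28.085 + 12·15.999 = 496.871 g/mol.
Mass of Si per formula unit: 3 × 28.085 = 84.255 g.
Weight fraction Si = 84.255 / 496.871 = 0.1696.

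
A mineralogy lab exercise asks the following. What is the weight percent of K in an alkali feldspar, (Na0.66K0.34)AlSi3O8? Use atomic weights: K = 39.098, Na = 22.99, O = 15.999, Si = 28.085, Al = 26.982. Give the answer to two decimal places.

4.97 wt%

Formula mass = 0.66×22.99 + 0.34×39.098 + 1×26.982 + 3×28.085 + 8×15.999 = 267.696 g/mol, of which 13.293 g is K.
So K makes up 13.293/267.696 = 0.0497 of the mass, i.e. 4.97%.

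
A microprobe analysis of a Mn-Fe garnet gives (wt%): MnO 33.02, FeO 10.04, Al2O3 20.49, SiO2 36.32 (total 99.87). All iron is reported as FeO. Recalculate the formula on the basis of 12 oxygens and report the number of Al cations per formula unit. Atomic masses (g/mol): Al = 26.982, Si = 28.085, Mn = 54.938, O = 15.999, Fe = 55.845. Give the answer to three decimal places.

MnO (M=70.937): mol = 0.46548; Mn = 0.46548, O = 0.46548.
FeO (M=71.844): mol = 0.13975; Fe = 0.13975, O = 0.13975.
Al2O3 (M=101.961): mol = 0.20096; Al = 0.40192, O = 0.60288.
SiO2 (M=60.083): mol = 0.60450; Si = 0.60450, O = 1.20900.
ΣO = 2.41711; factor = 12/ΣO = 4.96461.
Al apfu = 0.40192 × 4.96461 = 1.995.

1.995 Al apfu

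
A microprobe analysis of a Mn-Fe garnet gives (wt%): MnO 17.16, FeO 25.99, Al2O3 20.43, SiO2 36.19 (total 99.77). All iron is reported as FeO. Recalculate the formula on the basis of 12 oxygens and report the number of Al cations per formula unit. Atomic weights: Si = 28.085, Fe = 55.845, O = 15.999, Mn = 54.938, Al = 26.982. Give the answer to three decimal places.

MnO: 17.16/70.937 = 0.24190 mol → 0.24190 mol Mn, 0.24190 mol O.
FeO: 25.99/71.844 = 0.36176 mol → 0.36176 mol Fe, 0.36176 mol O.
Al2O3: 20.43/101.961 = 0.20037 mol → 0.40074 mol Al, 0.60111 mol O.
SiO2: 36.19/60.083 = 0.60233 mol → 0.60233 mol Si, 1.20466 mol O.
Total oxygen = 2.40943 mol. Normalization factor = 12/2.40943 = 4.98043.
Al per 12 O = 0.40074 × 4.98043 = 1.996.

1.996 Al apfu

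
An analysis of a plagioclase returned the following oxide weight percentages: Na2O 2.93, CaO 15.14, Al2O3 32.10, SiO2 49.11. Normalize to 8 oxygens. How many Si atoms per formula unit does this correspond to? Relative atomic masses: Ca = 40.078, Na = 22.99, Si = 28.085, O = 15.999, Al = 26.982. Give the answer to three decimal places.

2.258 Si apfu

Na2O: 2.93/61.979 = 0.04727 mol → 0.09454 mol Na, 0.04727 mol O.
CaO: 15.14/56.077 = 0.26999 mol → 0.26999 mol Ca, 0.26999 mol O.
Al2O3: 32.10/101.961 = 0.31483 mol → 0.62966 mol Al, 0.94449 mol O.
SiO2: 49.11/60.083 = 0.81737 mol → 0.81737 mol Si, 1.63474 mol O.
Total oxygen = 2.89649 mol. Normalization factor = 8/2.89649 = 2.76196.
Si per 8 O = 0.81737 × 2.76196 = 2.258.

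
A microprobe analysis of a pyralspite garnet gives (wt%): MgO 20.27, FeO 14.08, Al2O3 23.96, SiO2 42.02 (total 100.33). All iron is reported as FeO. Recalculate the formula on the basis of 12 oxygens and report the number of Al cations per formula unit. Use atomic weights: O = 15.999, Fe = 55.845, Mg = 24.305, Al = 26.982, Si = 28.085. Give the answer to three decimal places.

20.27 wt% MgO ÷ 40.304 g/mol = 0.50293 mol, giving 0.50293 Mg and 0.50293 O.
14.08 wt% FeO ÷ 71.844 g/mol = 0.19598 mol, giving 0.19598 Fe and 0.19598 O.
23.96 wt% Al2O3 ÷ 101.961 g/mol = 0.23499 mol, giving 0.46998 Al and 0.70497 O.
42.02 wt% SiO2 ÷ 60.083 g/mol = 0.69937 mol, giving 0.69937 Si and 1.39874 O.
Oxygen sums to 2.80262; scaling by 12/2.80262 = 4.28171 puts the formula on 12 O.
Al: 0.46998 × 4.28171 = 2.012 atoms per formula unit.

2.012 Al apfu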